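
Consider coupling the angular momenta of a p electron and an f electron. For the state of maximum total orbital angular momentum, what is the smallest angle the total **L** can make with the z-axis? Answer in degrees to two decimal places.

By the triangle rule, |l₁ − l₂| ≤ L ≤ l₁ + l₂.
L ∈ {2, 3, 4}.
The maximum is L = 4, with |L_tot| = ℏ√(4·5) = 2√5 ℏ.
The minimum angle with z is arccos(4/√20) ≈ 26.57°.

θ_min ≈ 26.57°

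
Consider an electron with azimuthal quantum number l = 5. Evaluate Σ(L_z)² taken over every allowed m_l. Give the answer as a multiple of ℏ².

Σ(L_z)² = 110 ℏ²

m_l runs from −5 to 5, i.e. {-5, -4, -3, -2, -1, 0, 1, 2, 3, 4, 5}.
Σ m_l² = l(l+1)(2l+1)/3 = 5·6·11/3 = 110.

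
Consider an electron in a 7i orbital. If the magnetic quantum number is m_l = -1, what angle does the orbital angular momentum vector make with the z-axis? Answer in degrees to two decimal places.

θ ≈ 98.88°

7i means n = 7, l = 6.
|L| = √(l(l+1)) ℏ = √42 ℏ.
L_z = m_l ℏ = −1ℏ.
cos θ = L_z/|L| = -1/√42, so θ ≈ 98.88°.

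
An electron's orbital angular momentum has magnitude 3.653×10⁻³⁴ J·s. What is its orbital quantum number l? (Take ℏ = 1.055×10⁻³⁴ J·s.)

l = 3

In units of ℏ, |L| ≈ 3.463.
(|L|/ℏ)² = l(l+1) ≈ 11.99 ⇒ l = 3.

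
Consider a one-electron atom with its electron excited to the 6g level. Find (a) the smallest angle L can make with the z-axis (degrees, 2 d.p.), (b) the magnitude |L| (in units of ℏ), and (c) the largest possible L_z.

The 6g level has l = 4.
cos θ_min = 4/√20, so θ_min ≈ 26.57°.
|L| = ℏ√(4·5) = 2√5 ℏ ≈ 4.472ℏ.
L_z,max = lℏ = 4ℏ.

θ_min ≈ 26.57°; |L| = 2√5 ℏ ≈ 4.472ℏ; L_z,max = 4ℏ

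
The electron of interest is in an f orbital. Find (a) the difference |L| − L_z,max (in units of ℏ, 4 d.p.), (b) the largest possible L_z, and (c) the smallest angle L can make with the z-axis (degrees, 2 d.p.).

For an f orbital, l = 3.
|L| − L_z,max = (2√3 − 3)ℏ ≈ 0.4641ℏ.
L_z,max = lℏ = 3ℏ.
cos θ_min = 3/√12, so θ_min ≈ 30.00°.

|L|−L_z,max ≈ 0.4641ℏ; L_z,max = 3ℏ; θ_min ≈ 30.00°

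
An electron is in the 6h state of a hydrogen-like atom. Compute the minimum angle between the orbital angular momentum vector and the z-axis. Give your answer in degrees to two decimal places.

θ_min ≈ 24.09°

The 6h subshell has l = 5.
|L|² = l(l+1)ℏ² = 30ℏ², so |L| = √30 ℏ.
The smallest angle corresponds to the largest L_z, i.e. m_l = l = 5, giving L_z = 5ℏ.
cos θ_min = 5/√30, so θ_min ≈ 24.09°.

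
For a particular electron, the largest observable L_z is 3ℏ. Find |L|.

|L| = 2√3 ℏ ≈ 3.464ℏ

L_z,max = lℏ, so l = 3.
|L| = ℏ√(l(l+1)) = 2√3 ℏ.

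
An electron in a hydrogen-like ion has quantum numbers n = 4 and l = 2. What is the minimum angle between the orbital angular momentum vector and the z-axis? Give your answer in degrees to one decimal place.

θ_min ≈ 35.3°

|L|² = l(l+1)ℏ² = 6ℏ², so |L| = √6 ℏ.
The smallest angle corresponds to the largest L_z, i.e. m_l = l = 2, giving L_z = 2ℏ.
cos θ_min = 2/√6, so θ_min ≈ 35.3°.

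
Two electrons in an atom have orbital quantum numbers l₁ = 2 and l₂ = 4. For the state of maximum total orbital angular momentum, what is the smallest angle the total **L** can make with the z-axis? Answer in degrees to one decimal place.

The total orbital quantum number L ranges from |l₁ − l₂| to l₁ + l₂ in integer steps.
So L can be 2, 3, 4, 5, 6.
The maximum is L = 6, with |L_tot| = ℏ√(6·7) = √42 ℏ.
The minimum angle with z is arccos(6/√42) ≈ 22.2°.

θ_min ≈ 22.2°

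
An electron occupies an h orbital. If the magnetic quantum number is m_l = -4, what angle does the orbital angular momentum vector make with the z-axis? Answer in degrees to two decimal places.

The letter h corresponds to l = 5.
|L| = √(l(l+1)) ℏ = √30 ℏ.
L_z = m_l ℏ = −4ℏ.
cos θ = L_z/|L| = -4/√30, so θ ≈ 136.91°.

θ ≈ 136.91°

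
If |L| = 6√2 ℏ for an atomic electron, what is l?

l = 8

Since |L|² = l(l+1)ℏ², l(l+1) = 72.
l² + l − 72 = 0 ⇒ l = 8.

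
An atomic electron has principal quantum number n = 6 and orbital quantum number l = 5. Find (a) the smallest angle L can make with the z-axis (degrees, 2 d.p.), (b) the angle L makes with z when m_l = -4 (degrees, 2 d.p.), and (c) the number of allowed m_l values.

cos θ_min = 5/√30, so θ_min ≈ 24.09°.
For m_l = -4: cos θ = -4/√30, θ ≈ 136.91°.
There are 2l+1 = 11 values of m_l.

θ_min ≈ 24.09°; θ(m_l=-4) ≈ 136.91°; 11 values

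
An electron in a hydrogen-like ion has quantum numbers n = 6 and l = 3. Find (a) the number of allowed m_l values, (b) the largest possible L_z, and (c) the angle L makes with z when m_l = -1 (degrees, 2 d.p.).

There are 2l+1 = 7 values of m_l.
L_z,max = lℏ = 3ℏ.
For m_l = -1: cos θ = -1/√12, θ ≈ 106.78°.

7 values; L_z,max = 3ℏ; θ(m_l=-1) ≈ 106.78°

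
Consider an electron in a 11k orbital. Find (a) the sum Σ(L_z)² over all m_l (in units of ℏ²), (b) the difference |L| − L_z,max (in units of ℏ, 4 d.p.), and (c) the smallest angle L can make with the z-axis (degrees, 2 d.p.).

Σ(L_z)² = 280 ℏ²; |L|−L_z,max ≈ 0.4833ℏ; θ_min ≈ 20.70°

The 11k subshell has l = 7.
Σ m_l² = 280, so Σ(L_z)² = 280 ℏ².
|L| − L_z,max = (2√14 − 7)ℏ ≈ 0.4833ℏ.
cos θ_min = 7/√56, so θ_min ≈ 20.70°.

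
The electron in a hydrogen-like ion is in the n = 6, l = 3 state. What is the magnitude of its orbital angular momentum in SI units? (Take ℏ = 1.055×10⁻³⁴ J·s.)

|L| = ℏ√(l(l+1)) = ℏ√(3·4) = 2√3 ℏ
Numerically, |L| = 3.464 × (1.055×10⁻³⁴ J·s) = 3.655×10⁻³⁴ J·s.

|L| = 3.655×10⁻³⁴ J·s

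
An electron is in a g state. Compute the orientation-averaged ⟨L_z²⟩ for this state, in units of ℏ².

For a g orbital, l = 4.
m_l ∈ {-4, -3, -2, -1, 0, 1, 2, 3, 4}.
Average of L_z² over 9 states: 60/9 ℏ² = 6.667 ℏ².

⟨L_z²⟩ = 6.667 ℏ²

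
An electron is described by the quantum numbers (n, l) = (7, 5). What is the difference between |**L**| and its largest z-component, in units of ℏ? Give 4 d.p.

|L| − L_z,max ≈ 0.4772ℏ

|L| = √30 ℏ ≈ 5.4772ℏ, while L_z,max = lℏ = 5ℏ.
The difference is (√30 − 5)ℏ ≈ 0.4772ℏ.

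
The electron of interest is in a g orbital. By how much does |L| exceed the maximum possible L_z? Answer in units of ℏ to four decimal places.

For a g orbital, l = 4.
|L| = 2√5 ℏ ≈ 4.4721ℏ, while L_z,max = lℏ = 4ℏ.
The difference is (2√5 − 4)ℏ ≈ 0.4721ℏ.

|L| − L_z,max ≈ 0.4721ℏ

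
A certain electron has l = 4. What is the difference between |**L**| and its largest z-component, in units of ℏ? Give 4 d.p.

|L| = 2√5 ℏ ≈ 4.4721ℏ, while L_z,max = lℏ = 4ℏ.
The difference is (2√5 − 4)ℏ ≈ 0.4721ℏ.

|L| − L_z,max ≈ 0.4721ℏ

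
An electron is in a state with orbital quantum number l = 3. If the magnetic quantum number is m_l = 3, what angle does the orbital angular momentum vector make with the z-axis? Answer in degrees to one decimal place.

|L| = ℏ√(l(l+1)) = 2√3 ℏ.
L_z = m_l ℏ = 3ℏ.
cos θ = L_z/|L| = 3/√12, so θ ≈ 30.0°.

θ ≈ 30.0°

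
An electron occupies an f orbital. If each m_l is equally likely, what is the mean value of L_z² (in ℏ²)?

⟨L_z²⟩ = 4 ℏ²

The letter f corresponds to l = 3.
m_l runs from −3 to 3, i.e. {-3, -2, -1, 0, 1, 2, 3}.
⟨L_z²⟩ = ℏ²·(Σ m_l²)/(2l+1) = ℏ²·28/7 = 4ℏ².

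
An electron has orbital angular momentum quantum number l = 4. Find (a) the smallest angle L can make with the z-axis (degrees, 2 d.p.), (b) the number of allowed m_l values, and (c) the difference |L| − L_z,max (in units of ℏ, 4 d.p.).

θ_min ≈ 26.57°; 9 values; |L|−L_z,max ≈ 0.4721ℏ

cos θ_min = 4/√20, so θ_min ≈ 26.57°.
There are 2l+1 = 9 values of m_l.
|L| − L_z,max = (2√5 − 4)ℏ ≈ 0.4721ℏ.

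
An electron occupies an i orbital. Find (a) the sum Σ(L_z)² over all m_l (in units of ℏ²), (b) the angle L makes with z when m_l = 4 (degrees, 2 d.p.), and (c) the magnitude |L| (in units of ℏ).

An i state has l = 6.
Σ m_l² = 182, so Σ(L_z)² = 182 ℏ².
For m_l = 4: cos θ = 4/√42, θ ≈ 51.89°.
|L| = ℏ√(6·7) = √42 ℏ ≈ 6.481ℏ.

Σ(L_z)² = 182 ℏ²; θ(m_l=4) ≈ 51.89°; |L| = √42 ℏ ≈ 6.481ℏ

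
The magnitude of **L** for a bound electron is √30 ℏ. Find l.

Since |L|² = l(l+1)ℏ², l(l+1) = 30.
l² + l − 30 = 0 ⇒ l = 5.

l = 5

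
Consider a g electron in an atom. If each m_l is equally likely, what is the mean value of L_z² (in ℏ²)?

⟨L_z²⟩ = 6.667 ℏ²

The letter g corresponds to l = 4.
m_l ∈ {-4, -3, -2, -1, 0, 1, 2, 3, 4}.
⟨L_z²⟩ = ℏ²·l(l+1)/3 = 6.667ℏ².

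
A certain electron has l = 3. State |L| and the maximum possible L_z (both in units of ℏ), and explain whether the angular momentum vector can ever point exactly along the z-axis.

|L| = 2√3 ℏ ≈ 3.4641ℏ, while L_z,max = lℏ = 3ℏ.
Since |L| > L_z,max, the vector can never point exactly along z; the closest it comes is θ_min = arccos(3/√12) ≈ 30.0°.

No: L_z,max = 3ℏ < |L| = 2√3 ℏ ≈ 3.464ℏ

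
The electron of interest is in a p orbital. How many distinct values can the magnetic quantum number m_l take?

3

The letter p corresponds to l = 1.
The number of m_l values is 2l + 1 = 2·1 + 1 = 3.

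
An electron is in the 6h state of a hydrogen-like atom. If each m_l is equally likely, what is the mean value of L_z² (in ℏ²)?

⟨L_z²⟩ = 10 ℏ²

The 6h subshell has l = 5.
The allowed m_l values are -5, -4, -3, -2, -1, 0, 1, 2, 3, 4, 5.
⟨L_z²⟩ = ℏ²·l(l+1)/3 = 10ℏ².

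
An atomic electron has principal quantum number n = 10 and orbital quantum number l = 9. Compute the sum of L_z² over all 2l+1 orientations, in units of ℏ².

The allowed m_l values are -9, -8, -7, -6, -5, -4, -3, -2, -1, 0, 1, 2, 3, 4, 5, 6, 7, 8, 9.
Σ m_l² = 2·(1 + 4 + 9 + 16 + 25 + 36 + 49 + 64 + 81) = 570.

Σ(L_z)² = 570 ℏ²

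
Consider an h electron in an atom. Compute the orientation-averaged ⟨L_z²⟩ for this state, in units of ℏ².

⟨L_z²⟩ = 10 ℏ²

An h state has l = 5.
m_l ∈ {-5, -4, -3, -2, -1, 0, 1, 2, 3, 4, 5}.
⟨L_z²⟩ = ℏ²·(Σ m_l²)/(2l+1) = ℏ²·110/11 = 10ℏ².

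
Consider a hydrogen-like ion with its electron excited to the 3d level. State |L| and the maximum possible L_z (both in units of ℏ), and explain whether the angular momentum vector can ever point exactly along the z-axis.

The 3d level has l = 2.
|L| = √6 ℏ ≈ 2.4495ℏ, while L_z,max = lℏ = 2ℏ.
Since |L| > L_z,max, the vector can never point exactly along z; the closest it comes is θ_min = arccos(2/√6) ≈ 35.3°.

No: L_z,max = 2ℏ < |L| = √6 ℏ ≈ 2.449ℏ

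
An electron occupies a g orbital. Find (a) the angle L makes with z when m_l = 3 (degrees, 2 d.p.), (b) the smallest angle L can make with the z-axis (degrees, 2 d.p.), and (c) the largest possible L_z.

A g state has l = 4.
For m_l = 3: cos θ = 3/√20, θ ≈ 47.87°.
cos θ_min = 4/√20, so θ_min ≈ 26.57°.
L_z,max = lℏ = 4ℏ.

θ(m_l=3) ≈ 47.87°; θ_min ≈ 26.57°; L_z,max = 4ℏ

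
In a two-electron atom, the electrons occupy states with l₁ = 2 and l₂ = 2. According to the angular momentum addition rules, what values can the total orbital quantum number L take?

L = 0, 1, 2, 3, 4

By the triangle rule, |l₁ − l₂| ≤ L ≤ l₁ + l₂.
Allowed values: L = 0, 1, 2, 3, 4.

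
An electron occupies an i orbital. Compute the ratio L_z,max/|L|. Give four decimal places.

For an i orbital, l = 6.
|L| = √42 ℏ ≈ 6.4807ℏ, while L_z,max = lℏ = 6ℏ.
L_z,max/|L| = 6/√42 = 0.9258.

L_z,max/|L| = 0.9258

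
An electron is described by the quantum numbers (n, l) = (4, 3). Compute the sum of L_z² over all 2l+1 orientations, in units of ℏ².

The allowed m_l values are -3, -2, -1, 0, 1, 2, 3.
Summing m² from −3 to 3: Σ m_l² = 28.

Σ(L_z)² = 28 ℏ²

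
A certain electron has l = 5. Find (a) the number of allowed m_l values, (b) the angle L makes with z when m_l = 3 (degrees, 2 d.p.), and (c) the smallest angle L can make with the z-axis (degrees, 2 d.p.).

11 values; θ(m_l=3) ≈ 56.79°; θ_min ≈ 24.09°

There are 2l+1 = 11 values of m_l.
For m_l = 3: cos θ = 3/√30, θ ≈ 56.79°.
cos θ_min = 5/√30, so θ_min ≈ 24.09°.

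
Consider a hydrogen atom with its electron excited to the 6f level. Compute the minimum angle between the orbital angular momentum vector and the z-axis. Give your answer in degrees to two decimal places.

The 6f level has l = 3.
|L| = ℏ√(l(l+1)) = 2√3 ℏ.
The smallest angle corresponds to the largest L_z, i.e. m_l = l = 3, giving L_z = 3ℏ.
cos θ_min = 3/√12, so θ_min ≈ 30.00°.

θ_min ≈ 30.00°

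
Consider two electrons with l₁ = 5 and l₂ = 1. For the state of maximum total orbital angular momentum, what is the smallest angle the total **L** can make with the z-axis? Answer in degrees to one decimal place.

L runs from |5 − 1| = 4 to 5 + 1 = 6.
L ∈ {4, 5, 6}.
The maximum is L = 6, with |L_tot| = ℏ√(6·7) = √42 ℏ.
The minimum angle with z is arccos(6/√42) ≈ 22.2°.

θ_min ≈ 22.2°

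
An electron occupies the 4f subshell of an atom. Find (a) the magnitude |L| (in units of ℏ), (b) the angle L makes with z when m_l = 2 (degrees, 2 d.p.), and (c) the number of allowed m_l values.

|L| = 2√3 ℏ ≈ 3.464ℏ; θ(m_l=2) ≈ 54.74°; 7 values

For 4f, l = 3.
|L| = ℏ√(3·4) = 2√3 ℏ ≈ 3.464ℏ.
For m_l = 2: cos θ = 2/√12, θ ≈ 54.74°.
There are 2l+1 = 7 values of m_l.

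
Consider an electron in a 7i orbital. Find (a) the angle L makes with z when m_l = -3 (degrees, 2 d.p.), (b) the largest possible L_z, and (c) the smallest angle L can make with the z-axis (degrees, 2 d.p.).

7i means n = 7, l = 6.
For m_l = -3: cos θ = -3/√42, θ ≈ 117.58°.
L_z,max = lℏ = 6ℏ.
cos θ_min = 6/√42, so θ_min ≈ 22.21°.

θ(m_l=-3) ≈ 117.58°; L_z,max = 6ℏ; θ_min ≈ 22.21°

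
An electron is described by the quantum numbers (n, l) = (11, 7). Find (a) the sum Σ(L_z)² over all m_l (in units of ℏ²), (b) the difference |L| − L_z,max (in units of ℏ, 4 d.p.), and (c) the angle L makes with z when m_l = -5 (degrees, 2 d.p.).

Σ m_l² = 280, so Σ(L_z)² = 280 ℏ².
|L| − L_z,max = (2√14 − 7)ℏ ≈ 0.4833ℏ.
For m_l = -5: cos θ = -5/√56, θ ≈ 131.92°.

Σ(L_z)² = 280 ℏ²; |L|−L_z,max ≈ 0.4833ℏ; θ(m_l=-5) ≈ 131.92°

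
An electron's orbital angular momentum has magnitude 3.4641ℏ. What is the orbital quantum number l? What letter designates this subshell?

(|L|/ℏ)² = l(l+1) = 12.
Solving: l = 3.

l = 3 (f orbital)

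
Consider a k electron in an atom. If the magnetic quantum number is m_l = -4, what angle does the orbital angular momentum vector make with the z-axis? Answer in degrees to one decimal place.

A k state has l = 7.
|L| = ℏ√(l(l+1)) = 2√14 ℏ.
L_z = m_l ℏ = −4ℏ.
cos θ = L_z/|L| = -4/√56, so θ ≈ 122.3°.

θ ≈ 122.3°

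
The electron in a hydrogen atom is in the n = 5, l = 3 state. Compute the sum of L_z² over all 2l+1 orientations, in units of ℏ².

Σ(L_z)² = 28 ℏ²

The allowed m_l values are -3, -2, -1, 0, 1, 2, 3.
Summing m² from −3 to 3: Σ m_l² = 28.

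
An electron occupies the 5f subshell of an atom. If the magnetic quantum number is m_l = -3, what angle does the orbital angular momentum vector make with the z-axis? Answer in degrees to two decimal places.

For 5f, l = 3.
|L| = ℏ√(l(l+1)) = 2√3 ℏ.
L_z = m_l ℏ = −3ℏ.
cos θ = L_z/|L| = -3/√12, so θ ≈ 150.00°.

θ ≈ 150.00°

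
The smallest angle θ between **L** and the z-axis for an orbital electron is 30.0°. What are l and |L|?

cos θ_min = l/√(l(l+1)) = √(l/(l+1)), so l/(l+1) = cos²(30.0°) = 0.7500.
l = cos²θ/sin²θ ≈ 3.
Then |L| = ℏ√(3·4) = 2√3 ℏ.

l = 3, |L| = 2√3 ℏ ≈ 3.464ℏ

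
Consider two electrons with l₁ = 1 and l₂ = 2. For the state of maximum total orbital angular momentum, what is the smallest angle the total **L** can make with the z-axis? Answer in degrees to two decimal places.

Angular momentum addition gives L = |l₁ − l₂|, …, l₁ + l₂.
So L can be 1, 2, 3.
The maximum is L = 3, with |L_tot| = ℏ√(3·4) = 2√3 ℏ.
The minimum angle with z is arccos(3/√12) ≈ 30.00°.

θ_min ≈ 30.00°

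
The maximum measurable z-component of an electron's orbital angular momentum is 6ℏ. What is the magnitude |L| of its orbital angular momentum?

|L| = √42 ℏ ≈ 6.481ℏ

The maximum L_z equals lℏ, giving l = 6.
|L| = √(l(l+1)) ℏ = √42 ℏ.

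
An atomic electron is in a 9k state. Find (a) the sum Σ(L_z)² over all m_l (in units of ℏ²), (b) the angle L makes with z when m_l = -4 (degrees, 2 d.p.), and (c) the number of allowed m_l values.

For 9k, l = 7.
Σ m_l² = 280, so Σ(L_z)² = 280 ℏ².
For m_l = -4: cos θ = -4/√56, θ ≈ 122.31°.
There are 2l+1 = 15 values of m_l.

Σ(L_z)² = 280 ℏ²; θ(m_l=-4) ≈ 122.31°; 15 values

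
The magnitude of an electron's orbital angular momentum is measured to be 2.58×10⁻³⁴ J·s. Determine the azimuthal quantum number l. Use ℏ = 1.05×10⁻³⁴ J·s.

|L|/ℏ = (2.58×10⁻³⁴)/(1.05×10⁻³⁴) ≈ 2.457.
(|L|/ℏ)² = l(l+1) ≈ 6.04 ⇒ l = 2.

l = 2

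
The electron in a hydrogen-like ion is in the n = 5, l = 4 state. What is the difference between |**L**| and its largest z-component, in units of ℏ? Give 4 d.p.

|L| − L_z,max ≈ 0.4721ℏ

|L| = 2√5 ℏ ≈ 4.4721ℏ, while L_z,max = lℏ = 4ℏ.
The difference is (2√5 − 4)ℏ ≈ 0.4721ℏ.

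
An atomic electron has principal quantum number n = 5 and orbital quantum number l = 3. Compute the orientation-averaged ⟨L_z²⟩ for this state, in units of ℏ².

⟨L_z²⟩ = 4 ℏ²

m_l ∈ {-3, -2, -1, 0, 1, 2, 3}.
Average of L_z² over 7 states: 28/7 ℏ² = 4 ℏ².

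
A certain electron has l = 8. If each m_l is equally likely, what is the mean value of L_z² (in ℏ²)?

The allowed m_l values are -8, -7, -6, -5, -4, -3, -2, -1, 0, 1, 2, 3, 4, 5, 6, 7, 8.
⟨L_z²⟩ = ℏ²·(Σ m_l²)/(2l+1) = ℏ²·408/17 = 24ℏ².

⟨L_z²⟩ = 24 ℏ²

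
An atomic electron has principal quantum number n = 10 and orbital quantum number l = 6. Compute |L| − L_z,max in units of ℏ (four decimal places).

|L| = √42 ℏ ≈ 6.4807ℏ, while L_z,max = lℏ = 6ℏ.
The difference is (√42 − 6)ℏ ≈ 0.4807ℏ.

|L| − L_z,max ≈ 0.4807ℏ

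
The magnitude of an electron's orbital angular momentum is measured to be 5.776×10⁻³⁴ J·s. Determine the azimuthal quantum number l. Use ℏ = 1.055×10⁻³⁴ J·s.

|L|/ℏ = (5.776×10⁻³⁴)/(1.055×10⁻³⁴) ≈ 5.475.
Set l(l+1) = 29.97; the integer solution is l = 5.

l = 5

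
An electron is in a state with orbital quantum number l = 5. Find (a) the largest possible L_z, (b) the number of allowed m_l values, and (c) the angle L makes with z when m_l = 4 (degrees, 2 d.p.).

L_z,max = lℏ = 5ℏ.
There are 2l+1 = 11 values of m_l.
For m_l = 4: cos θ = 4/√30, θ ≈ 43.09°.

L_z,max = 5ℏ; 11 values; θ(m_l=4) ≈ 43.09°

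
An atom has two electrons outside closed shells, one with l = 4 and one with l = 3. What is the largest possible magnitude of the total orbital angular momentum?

By the triangle rule, |l₁ − l₂| ≤ L ≤ l₁ + l₂.
Allowed values: L = 1, 2, 3, 4, 5, 6, 7.
The largest magnitude corresponds to L = 7: |L_tot| = ℏ√(7·8) = 2√14 ℏ.

|L_tot|_max = 2√14 ℏ ≈ 7.483ℏ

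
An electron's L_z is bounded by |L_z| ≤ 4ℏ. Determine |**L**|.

|L| = 2√5 ℏ ≈ 4.472ℏ

The maximum L_z equals lℏ, giving l = 4.
Then |L| = ℏ√(4·5) = 2√5 ℏ.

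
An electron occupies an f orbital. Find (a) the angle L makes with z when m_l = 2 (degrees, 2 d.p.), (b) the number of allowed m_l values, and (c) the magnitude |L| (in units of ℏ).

θ(m_l=2) ≈ 54.74°; 7 values; |L| = 2√3 ℏ ≈ 3.464ℏ

For an f orbital, l = 3.
For m_l = 2: cos θ = 2/√12, θ ≈ 54.74°.
There are 2l+1 = 7 values of m_l.
|L| = ℏ√(3·4) = 2√3 ℏ ≈ 3.464ℏ.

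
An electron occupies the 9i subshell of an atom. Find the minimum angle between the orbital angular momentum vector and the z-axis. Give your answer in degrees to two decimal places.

For 9i, l = 6.
|L| = √(l(l+1)) ℏ = √42 ℏ.
The smallest angle corresponds to the largest L_z, i.e. m_l = l = 6, giving L_z = 6ℏ.
cos θ_min = 6/√42, so θ_min ≈ 22.21°.

θ_min ≈ 22.21°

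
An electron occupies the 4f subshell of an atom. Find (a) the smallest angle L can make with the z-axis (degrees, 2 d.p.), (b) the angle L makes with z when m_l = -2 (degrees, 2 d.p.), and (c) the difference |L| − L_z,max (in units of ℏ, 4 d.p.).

For 4f, l = 3.
cos θ_min = 3/√12, so θ_min ≈ 30.00°.
For m_l = -2: cos θ = -2/√12, θ ≈ 125.26°.
|L| − L_z,max = (2√3 − 3)ℏ ≈ 0.4641ℏ.

θ_min ≈ 30.00°; θ(m_l=-2) ≈ 125.26°; |L|−L_z,max ≈ 0.4641ℏ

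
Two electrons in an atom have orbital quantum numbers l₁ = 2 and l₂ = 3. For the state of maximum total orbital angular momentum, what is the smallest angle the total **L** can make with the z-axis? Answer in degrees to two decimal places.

The total orbital quantum number L ranges from |l₁ − l₂| to l₁ + l₂ in integer steps.
Allowed values: L = 1, 2, 3, 4, 5.
The maximum is L = 5, with |L_tot| = ℏ√(5·6) = √30 ℏ.
The minimum angle with z is arccos(5/√30) ≈ 24.09°.

θ_min ≈ 24.09°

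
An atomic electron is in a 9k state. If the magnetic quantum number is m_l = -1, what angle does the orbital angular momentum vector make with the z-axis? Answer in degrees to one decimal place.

θ ≈ 97.7°

The 9k subshell has l = 7.
|L| = ℏ√(l(l+1)) = 2√14 ℏ.
L_z = m_l ℏ = −1ℏ.
cos θ = L_z/|L| = -1/√56, so θ ≈ 97.7°.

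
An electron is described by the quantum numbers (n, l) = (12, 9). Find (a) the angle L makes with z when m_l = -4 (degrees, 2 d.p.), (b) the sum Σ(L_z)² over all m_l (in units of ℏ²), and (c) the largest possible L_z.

θ(m_l=-4) ≈ 114.94°; Σ(L_z)² = 570 ℏ²; L_z,max = 9ℏ

For m_l = -4: cos θ = -4/√90, θ ≈ 114.94°.
Σ m_l² = 570, so Σ(L_z)² = 570 ℏ².
L_z,max = lℏ = 9ℏ.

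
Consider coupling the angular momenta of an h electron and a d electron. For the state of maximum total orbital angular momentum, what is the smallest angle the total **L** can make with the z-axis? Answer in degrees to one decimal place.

θ_min ≈ 20.7°

By the triangle rule, |l₁ − l₂| ≤ L ≤ l₁ + l₂.
So L can be 3, 4, 5, 6, 7.
The maximum is L = 7, with |L_tot| = ℏ√(7·8) = 2√14 ℏ.
The minimum angle with z is arccos(7/√56) ≈ 20.7°.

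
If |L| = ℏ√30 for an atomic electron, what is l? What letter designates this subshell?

l = 5 (h orbital)

(|L|/ℏ)² = l(l+1) = 30.
The positive root is l = 5.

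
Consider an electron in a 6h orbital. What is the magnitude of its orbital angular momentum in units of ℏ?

The 6h subshell has l = 5.
|L| = ℏ√(l(l+1)) = ℏ√(5·6) = √30 ℏ

|L| = √30 ℏ ≈ 5.477ℏ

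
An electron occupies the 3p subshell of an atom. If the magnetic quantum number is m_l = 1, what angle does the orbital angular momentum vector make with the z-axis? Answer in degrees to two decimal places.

θ ≈ 45.00°

For 3p, l = 1.
|L| = ℏ√(l(l+1)) = √2 ℏ.
L_z = m_l ℏ = 1ℏ.
cos θ = L_z/|L| = 1/√2, so θ ≈ 45.00°.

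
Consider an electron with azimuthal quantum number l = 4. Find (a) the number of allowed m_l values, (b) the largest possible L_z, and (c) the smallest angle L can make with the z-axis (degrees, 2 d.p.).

There are 2l+1 = 9 values of m_l.
L_z,max = lℏ = 4ℏ.
cos θ_min = 4/√20, so θ_min ≈ 26.57°.

9 values; L_z,max = 4ℏ; θ_min ≈ 26.57°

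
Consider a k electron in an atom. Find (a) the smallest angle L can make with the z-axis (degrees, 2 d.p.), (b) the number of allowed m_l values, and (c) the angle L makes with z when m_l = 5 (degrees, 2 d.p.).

θ_min ≈ 20.70°; 15 values; θ(m_l=5) ≈ 48.08°

The letter k corresponds to l = 7.
cos θ_min = 7/√56, so θ_min ≈ 20.70°.
There are 2l+1 = 15 values of m_l.
For m_l = 5: cos θ = 5/√56, θ ≈ 48.08°.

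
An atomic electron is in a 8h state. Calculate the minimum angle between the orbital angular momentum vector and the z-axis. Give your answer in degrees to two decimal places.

θ_min ≈ 24.09°

The 8h subshell has l = 5.
|L|² = l(l+1)ℏ² = 30ℏ², so |L| = √30 ℏ.
The smallest angle corresponds to the largest L_z, i.e. m_l = l = 5, giving L_z = 5ℏ.
cos θ_min = 5/√30, so θ_min ≈ 24.09°.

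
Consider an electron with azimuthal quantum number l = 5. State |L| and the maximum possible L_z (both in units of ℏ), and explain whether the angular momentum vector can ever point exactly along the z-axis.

|L| = √30 ℏ ≈ 5.4772ℏ, while L_z,max = lℏ = 5ℏ.
Since |L| > L_z,max, the vector can never point exactly along z; the closest it comes is θ_min = arccos(5/√30) ≈ 24.1°.

No: L_z,max = 5ℏ < |L| = √30 ℏ ≈ 5.477ℏ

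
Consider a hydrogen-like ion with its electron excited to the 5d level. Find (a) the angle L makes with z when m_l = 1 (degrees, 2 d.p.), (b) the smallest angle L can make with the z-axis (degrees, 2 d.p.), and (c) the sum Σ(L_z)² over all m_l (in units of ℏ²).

θ(m_l=1) ≈ 65.91°; θ_min ≈ 35.26°; Σ(L_z)² = 10 ℏ²

The 5d level has l = 2.
For m_l = 1: cos θ = 1/√6, θ ≈ 65.91°.
cos θ_min = 2/√6, so θ_min ≈ 35.26°.
Σ m_l² = 10, so Σ(L_z)² = 10 ℏ².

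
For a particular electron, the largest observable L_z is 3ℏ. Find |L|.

|L| = 2√3 ℏ ≈ 3.464ℏ

L_z,max = lℏ, so l = 3.
|L| = √(l(l+1)) ℏ = 2√3 ℏ.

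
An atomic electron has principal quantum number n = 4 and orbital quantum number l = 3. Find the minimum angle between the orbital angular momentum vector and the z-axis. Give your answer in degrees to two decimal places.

θ_min ≈ 30.00°

|L| = √(l(l+1)) ℏ = 2√3 ℏ.
The smallest angle corresponds to the largest L_z, i.e. m_l = l = 3, giving L_z = 3ℏ.
cos θ_min = 3/√12, so θ_min ≈ 30.00°.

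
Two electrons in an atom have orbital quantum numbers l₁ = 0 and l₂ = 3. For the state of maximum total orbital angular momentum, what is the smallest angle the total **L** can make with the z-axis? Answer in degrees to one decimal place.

Angular momentum addition gives L = |l₁ − l₂|, …, l₁ + l₂.
Allowed values: L = 3.
The maximum is L = 3, with |L_tot| = ℏ√(3·4) = 2√3 ℏ.
The minimum angle with z is arccos(3/√12) ≈ 30.0°.

θ_min ≈ 30.0°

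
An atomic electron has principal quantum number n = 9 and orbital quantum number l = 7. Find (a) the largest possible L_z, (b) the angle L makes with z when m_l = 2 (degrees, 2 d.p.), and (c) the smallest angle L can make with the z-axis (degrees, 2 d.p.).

L_z,max = 7ℏ; θ(m_l=2) ≈ 74.50°; θ_min ≈ 20.70°

L_z,max = lℏ = 7ℏ.
For m_l = 2: cos θ = 2/√56, θ ≈ 74.50°.
cos θ_min = 7/√56, so θ_min ≈ 20.70°.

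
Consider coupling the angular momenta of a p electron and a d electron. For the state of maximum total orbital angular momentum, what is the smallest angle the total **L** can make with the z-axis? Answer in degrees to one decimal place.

The total orbital quantum number L ranges from |l₁ − l₂| to l₁ + l₂ in integer steps.
L ∈ {1, 2, 3}.
The maximum is L = 3, with |L_tot| = ℏ√(3·4) = 2√3 ℏ.
The minimum angle with z is arccos(3/√12) ≈ 30.0°.

θ_min ≈ 30.0°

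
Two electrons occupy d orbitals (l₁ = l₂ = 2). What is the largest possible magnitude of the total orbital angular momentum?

The total orbital quantum number L ranges from |l₁ − l₂| to l₁ + l₂ in integer steps.
L ∈ {0, 1, 2, 3, 4}.
The largest magnitude corresponds to L = 4: |L_tot| = ℏ√(4·5) = 2√5 ℏ.

|L_tot|_max = 2√5 ℏ ≈ 4.472ℏ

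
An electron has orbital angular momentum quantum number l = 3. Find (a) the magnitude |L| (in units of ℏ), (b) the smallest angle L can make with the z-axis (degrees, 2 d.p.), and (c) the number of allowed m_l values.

|L| = ℏ√(3·4) = 2√3 ℏ ≈ 3.464ℏ.
cos θ_min = 3/√12, so θ_min ≈ 30.00°.
There are 2l+1 = 7 values of m_l.

|L| = 2√3 ℏ ≈ 3.464ℏ; θ_min ≈ 30.00°; 7 values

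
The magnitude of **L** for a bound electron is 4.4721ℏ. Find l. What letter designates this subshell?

|L| = ℏ√(l(l+1)), so l(l+1) = 20.
Solving: l = 4.

l = 4 (g orbital)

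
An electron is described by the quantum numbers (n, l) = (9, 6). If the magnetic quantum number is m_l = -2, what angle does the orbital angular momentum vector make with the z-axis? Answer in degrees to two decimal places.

|L| = ℏ√(l(l+1)) = √42 ℏ.
L_z = m_l ℏ = −2ℏ.
cos θ = L_z/|L| = -2/√42, so θ ≈ 107.98°.

θ ≈ 107.98°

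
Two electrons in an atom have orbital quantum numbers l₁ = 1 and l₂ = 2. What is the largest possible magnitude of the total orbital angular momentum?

The total orbital quantum number L ranges from |l₁ − l₂| to l₁ + l₂ in integer steps.
So L can be 1, 2, 3.
The largest magnitude corresponds to L = 3: |L_tot| = ℏ√(3·4) = 2√3 ℏ.

|L_tot|_max = 2√3 ℏ ≈ 3.464ℏ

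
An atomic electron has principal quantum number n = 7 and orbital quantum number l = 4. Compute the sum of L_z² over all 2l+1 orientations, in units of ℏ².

Σ(L_z)² = 60 ℏ²

m_l ∈ {-4, -3, -2, -1, 0, 1, 2, 3, 4}.
Σ m_l² = l(l+1)(2l+1)/3 = 4·5·9/3 = 60.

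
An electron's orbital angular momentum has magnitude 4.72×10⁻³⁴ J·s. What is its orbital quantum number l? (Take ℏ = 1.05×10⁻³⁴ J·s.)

l = 4

Dividing by ℏ: |L|/ℏ ≈ 4.495.
(|L|/ℏ)² = l(l+1) ≈ 20.21 ⇒ l = 4.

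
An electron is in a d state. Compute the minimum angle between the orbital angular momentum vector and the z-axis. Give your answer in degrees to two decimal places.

θ_min ≈ 35.26°

The letter d corresponds to l = 2.
|L| = ℏ√(l(l+1)) = √6 ℏ.
The smallest angle corresponds to the largest L_z, i.e. m_l = l = 2, giving L_z = 2ℏ.
cos θ_min = 2/√6, so θ_min ≈ 35.26°.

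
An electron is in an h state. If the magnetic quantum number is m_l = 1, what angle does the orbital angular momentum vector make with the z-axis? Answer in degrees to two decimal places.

θ ≈ 79.48°

An h state has l = 5.
|L|² = l(l+1)ℏ² = 30ℏ², so |L| = √30 ℏ.
L_z = m_l ℏ = 1ℏ.
cos θ = L_z/|L| = 1/√30, so θ ≈ 79.48°.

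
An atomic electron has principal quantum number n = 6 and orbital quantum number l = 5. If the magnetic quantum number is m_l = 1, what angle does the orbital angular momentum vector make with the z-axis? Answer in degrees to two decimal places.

θ ≈ 79.48°

|L|² = l(l+1)ℏ² = 30ℏ², so |L| = √30 ℏ.
L_z = m_l ℏ = 1ℏ.
cos θ = L_z/|L| = 1/√30, so θ ≈ 79.48°.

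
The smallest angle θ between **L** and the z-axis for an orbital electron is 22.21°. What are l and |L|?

l = 6, |L| = √42 ℏ ≈ 6.481ℏ

cos θ_min = l/√(l(l+1)) = √(l/(l+1)), so l/(l+1) = cos²(22.21°) = 0.8571.
l = cos²θ/sin²θ ≈ 6.
Then |L| = ℏ√(6·7) = √42 ℏ.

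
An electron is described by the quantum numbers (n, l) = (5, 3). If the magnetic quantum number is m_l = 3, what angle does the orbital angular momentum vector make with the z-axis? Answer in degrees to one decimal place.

θ ≈ 30.0°

|L| = ℏ√(l(l+1)) = 2√3 ℏ.
L_z = m_l ℏ = 3ℏ.
cos θ = L_z/|L| = 3/√12, so θ ≈ 30.0°.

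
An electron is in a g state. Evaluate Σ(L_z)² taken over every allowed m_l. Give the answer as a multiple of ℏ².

Σ(L_z)² = 60 ℏ²

The letter g corresponds to l = 4.
m_l runs from −4 to 4, i.e. {-4, -3, -2, -1, 0, 1, 2, 3, 4}.
Summing m² from −4 to 4: Σ m_l² = 60.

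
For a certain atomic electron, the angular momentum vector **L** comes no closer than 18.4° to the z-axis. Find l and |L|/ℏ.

At minimum angle, m_l = l, so cos θ = l/√(l(l+1)); cos²θ = l/(l+1) = 0.9004.
Solving: l = 9.
Then |L| = ℏ√(9·10) = 3√10 ℏ.

l = 9, |L| = 3√10 ℏ ≈ 9.487ℏ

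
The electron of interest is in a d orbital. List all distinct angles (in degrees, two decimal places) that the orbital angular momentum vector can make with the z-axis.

A d state has l = 2.
|L| = ℏ√(l(l+1)) = √6 ℏ.
cos θ = m_l/√6 for each m_l ∈ {-2, -1, 0, 1, 2}.

θ ∈ {35.26°, 65.91°, 90.00°, 114.09°, 144.74°}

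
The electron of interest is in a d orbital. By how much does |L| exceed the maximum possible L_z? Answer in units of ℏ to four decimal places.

A d state has l = 2.
|L| = √6 ℏ ≈ 2.4495ℏ, while L_z,max = lℏ = 2ℏ.
The difference is (√6 − 2)ℏ ≈ 0.4495ℏ.

|L| − L_z,max ≈ 0.4495ℏ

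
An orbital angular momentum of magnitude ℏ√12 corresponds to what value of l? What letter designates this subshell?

l = 3 (f orbital)

(|L|/ℏ)² = l(l+1) = 12.
l² + l − 12 = 0 ⇒ l = 3.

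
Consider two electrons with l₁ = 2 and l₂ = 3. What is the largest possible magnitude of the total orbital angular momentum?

Angular momentum addition gives L = |l₁ − l₂|, …, l₁ + l₂.
So L can be 1, 2, 3, 4, 5.
The largest magnitude corresponds to L = 5: |L_tot| = ℏ√(5·6) = √30 ℏ.

|L_tot|_max = √30 ℏ ≈ 5.477ℏ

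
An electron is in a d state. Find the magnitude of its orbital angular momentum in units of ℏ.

|L| = √6 ℏ ≈ 2.449ℏ

A d state has l = 2.
|L| = ℏ√(l(l+1)) = ℏ√(2·3) = √6 ℏ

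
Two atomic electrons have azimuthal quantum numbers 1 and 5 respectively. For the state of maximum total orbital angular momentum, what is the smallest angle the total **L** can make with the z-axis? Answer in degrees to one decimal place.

θ_min ≈ 22.2°

L runs from |1 − 5| = 4 to 1 + 5 = 6.
So L can be 4, 5, 6.
The maximum is L = 6, with |L_tot| = ℏ√(6·7) = √42 ℏ.
The minimum angle with z is arccos(6/√42) ≈ 22.2°.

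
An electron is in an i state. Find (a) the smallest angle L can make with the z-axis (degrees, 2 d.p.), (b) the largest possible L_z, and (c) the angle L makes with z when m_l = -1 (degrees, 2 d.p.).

θ_min ≈ 22.21°; L_z,max = 6ℏ; θ(m_l=-1) ≈ 98.88°

An i state has l = 6.
cos θ_min = 6/√42, so θ_min ≈ 22.21°.
L_z,max = lℏ = 6ℏ.
For m_l = -1: cos θ = -1/√42, θ ≈ 98.88°.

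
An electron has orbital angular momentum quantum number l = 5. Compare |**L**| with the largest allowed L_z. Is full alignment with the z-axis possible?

No: L_z,max = 5ℏ < |L| = √30 ℏ ≈ 5.477ℏ

|L| = √30 ℏ ≈ 5.4772ℏ, while L_z,max = lℏ = 5ℏ.
Since |L| > L_z,max, the vector can never point exactly along z; the closest it comes is θ_min = arccos(5/√30) ≈ 24.1°.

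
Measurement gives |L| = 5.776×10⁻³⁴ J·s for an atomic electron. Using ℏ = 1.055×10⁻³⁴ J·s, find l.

|L|/ℏ = (5.776×10⁻³⁴)/(1.055×10⁻³⁴) ≈ 5.475.
Set l(l+1) = 29.97; the integer solution is l = 5.

l = 5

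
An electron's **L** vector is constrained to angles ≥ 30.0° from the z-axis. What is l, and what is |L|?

cos θ_min = l/√(l(l+1)) = √(l/(l+1)), so l/(l+1) = cos²(30.0°) = 0.7500.
Thus l = 0.7500/(1 − 0.7500) ≈ 3.
Then |L| = ℏ√(3·4) = 2√3 ℏ.

l = 3, |L| = 2√3 ℏ ≈ 3.464ℏ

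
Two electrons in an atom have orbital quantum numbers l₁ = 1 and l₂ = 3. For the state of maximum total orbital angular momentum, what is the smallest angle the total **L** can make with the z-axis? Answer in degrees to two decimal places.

Angular momentum addition gives L = |l₁ − l₂|, …, l₁ + l₂.
Allowed values: L = 2, 3, 4.
The maximum is L = 4, with |L_tot| = ℏ√(4·5) = 2√5 ℏ.
The minimum angle with z is arccos(4/√20) ≈ 26.57°.

θ_min ≈ 26.57°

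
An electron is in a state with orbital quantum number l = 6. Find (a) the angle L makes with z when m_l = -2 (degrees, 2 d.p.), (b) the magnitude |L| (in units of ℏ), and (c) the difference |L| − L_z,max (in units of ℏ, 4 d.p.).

For m_l = -2: cos θ = -2/√42, θ ≈ 107.98°.
|L| = ℏ√(6·7) = √42 ℏ ≈ 6.481ℏ.
|L| − L_z,max = (√42 − 6)ℏ ≈ 0.4807ℏ.

θ(m_l=-2) ≈ 107.98°; |L| = √42 ℏ ≈ 6.481ℏ; |L|−L_z,max ≈ 0.4807ℏ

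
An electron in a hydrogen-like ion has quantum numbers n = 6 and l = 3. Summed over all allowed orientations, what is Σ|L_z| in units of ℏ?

The allowed m_l values are -3, -2, -1, 0, 1, 2, 3.
Σ|m_l| = 2(1+2+…+3) = 12.

Σ|L_z| = 12 ℏ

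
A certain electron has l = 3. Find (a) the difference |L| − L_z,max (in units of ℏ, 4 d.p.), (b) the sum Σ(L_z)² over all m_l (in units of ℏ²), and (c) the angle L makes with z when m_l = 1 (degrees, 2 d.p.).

|L| − L_z,max = (2√3 − 3)ℏ ≈ 0.4641ℏ.
Σ m_l² = 28, so Σ(L_z)² = 28 ℏ².
For m_l = 1: cos θ = 1/√12, θ ≈ 73.22°.

|L|−L_z,max ≈ 0.4641ℏ; Σ(L_z)² = 28 ℏ²; θ(m_l=1) ≈ 73.22°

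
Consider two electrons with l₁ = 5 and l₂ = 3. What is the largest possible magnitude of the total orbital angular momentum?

|L_tot|_max = 6√2 ℏ ≈ 8.485ℏ

The total orbital quantum number L ranges from |l₁ − l₂| to l₁ + l₂ in integer steps.
Allowed values: L = 2, 3, 4, 5, 6, 7, 8.
The largest magnitude corresponds to L = 8: |L_tot| = ℏ√(8·9) = 6√2 ℏ.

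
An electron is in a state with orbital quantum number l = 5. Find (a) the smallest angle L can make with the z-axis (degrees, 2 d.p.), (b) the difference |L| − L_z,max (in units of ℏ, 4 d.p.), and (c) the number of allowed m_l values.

θ_min ≈ 24.09°; |L|−L_z,max ≈ 0.4772ℏ; 11 values

cos θ_min = 5/√30, so θ_min ≈ 24.09°.
|L| − L_z,max = (√30 − 5)ℏ ≈ 0.4772ℏ.
There are 2l+1 = 11 values of m_l.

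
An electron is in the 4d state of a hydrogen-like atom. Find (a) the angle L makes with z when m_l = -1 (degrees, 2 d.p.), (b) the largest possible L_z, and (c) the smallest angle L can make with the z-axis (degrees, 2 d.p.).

For 4d, l = 2.
For m_l = -1: cos θ = -1/√6, θ ≈ 114.09°.
L_z,max = lℏ = 2ℏ.
cos θ_min = 2/√6, so θ_min ≈ 35.26°.

θ(m_l=-1) ≈ 114.09°; L_z,max = 2ℏ; θ_min ≈ 35.26°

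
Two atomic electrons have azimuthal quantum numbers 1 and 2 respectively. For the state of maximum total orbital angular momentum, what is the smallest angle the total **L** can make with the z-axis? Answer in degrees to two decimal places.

θ_min ≈ 30.00°

By the triangle rule, |l₁ − l₂| ≤ L ≤ l₁ + l₂.
L ∈ {1, 2, 3}.
The maximum is L = 3, with |L_tot| = ℏ√(3·4) = 2√3 ℏ.
The minimum angle with z is arccos(3/√12) ≈ 30.00°.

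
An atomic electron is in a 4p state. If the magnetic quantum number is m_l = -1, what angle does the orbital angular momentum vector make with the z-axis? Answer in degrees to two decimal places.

θ ≈ 135.00°

The 4p subshell has l = 1.
|L| = ℏ√(l(l+1)) = √2 ℏ.
L_z = m_l ℏ = −1ℏ.
cos θ = L_z/|L| = -1/√2, so θ ≈ 135.00°.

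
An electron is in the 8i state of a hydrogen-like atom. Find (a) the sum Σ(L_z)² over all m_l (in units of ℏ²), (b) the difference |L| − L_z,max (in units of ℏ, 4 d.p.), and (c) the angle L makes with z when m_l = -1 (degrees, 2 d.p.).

The 8i subshell has l = 6.
Σ m_l² = 182, so Σ(L_z)² = 182 ℏ².
|L| − L_z,max = (√42 − 6)ℏ ≈ 0.4807ℏ.
For m_l = -1: cos θ = -1/√42, θ ≈ 98.88°.

Σ(L_z)² = 182 ℏ²; |L|−L_z,max ≈ 0.4807ℏ; θ(m_l=-1) ≈ 98.88°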